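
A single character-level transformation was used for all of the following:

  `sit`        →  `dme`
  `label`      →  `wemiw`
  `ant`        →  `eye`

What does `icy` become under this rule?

The shift depends on letter class: consonant s→d is +11, but vowel i→m is +4. The rule splits by letter class: vowels +4, consonants +11.
Applying it to icy: i(vowel)+4=m, c(cons)+11=n, y(cons)+11=j.

mnj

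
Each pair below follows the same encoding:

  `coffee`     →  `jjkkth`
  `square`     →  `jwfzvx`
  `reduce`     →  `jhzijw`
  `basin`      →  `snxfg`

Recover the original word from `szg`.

The output letters match the input read backwards, each shifted +5: coffee reversed is eeffoc. Two steps: reverse the string, then apply a Caesar shift of +5.
Reversing it on szg: shift back: s−5=n, z−5=u, g−5=b → nub; then reverse → bun.

bun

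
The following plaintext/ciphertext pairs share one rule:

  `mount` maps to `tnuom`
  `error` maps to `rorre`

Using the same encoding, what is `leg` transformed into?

gel

It's just the letters in reverse order.
Applying it to leg: reverse → gel.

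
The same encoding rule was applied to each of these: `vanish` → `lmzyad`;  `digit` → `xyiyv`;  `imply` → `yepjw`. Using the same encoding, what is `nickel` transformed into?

zycosj

v(21)→l(11) and a(0)→m(12) fit y≡21x+12 (mod 26); the inverse of 21 mod 26 is 5. Treating letters as 0–25, the rule is x ↦ 21x + 12 (mod 26).
Applying it to nickel: n(13)→21·13+12≡25=z; i(8)→21·8+12≡24=y; c(2)→21·2+12≡2=c; k(10)→21·10+12≡14=o; e(4)→21·4+12≡18=s; l(11)→21·11+12≡9=j (all mod 26).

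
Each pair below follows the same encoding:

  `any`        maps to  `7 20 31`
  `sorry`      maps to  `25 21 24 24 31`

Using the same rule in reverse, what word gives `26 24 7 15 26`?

a is letter #1 and maps to 7: an offset of 6. The number is (letter's place in the alphabet, a=1) + 6.
Decoding 26 24 7 15 26: 26→(26−6)÷1=20=t, 24→(24−6)÷1=18=r, 7→(7−6)÷1=1=a, 15→(15−6)÷1=9=i, 26→(26−6)÷1=20=t.

trait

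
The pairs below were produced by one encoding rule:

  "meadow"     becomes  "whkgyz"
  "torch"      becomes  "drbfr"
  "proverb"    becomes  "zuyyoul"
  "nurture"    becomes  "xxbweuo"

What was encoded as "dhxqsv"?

Shifts by position in meadow: pos 0: m→w (+10), pos 1: e→h (+3), pos 2: a→k (+10), pos 3: d→g (+3) — repeating every 2. It's a Vigenère-style cipher with numeric key [10,3]: position i shifts by key[i mod 2].
Undoing it on dhxqsv: d−10=t, h−3=e, x−10=n, q−3=n, s−10=i, v−3=s.

tennis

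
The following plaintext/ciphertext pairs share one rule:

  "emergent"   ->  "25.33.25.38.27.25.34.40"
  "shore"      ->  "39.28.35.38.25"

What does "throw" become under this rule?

e is letter #5 and maps to 25: an offset of 20. Each letter is replaced by its alphabet position (a=1..z=26) + 20.
Applying it to throw: t=20→40, h=8→28, r=18→38, o=15→35, w=23→43.

40.28.38.35.43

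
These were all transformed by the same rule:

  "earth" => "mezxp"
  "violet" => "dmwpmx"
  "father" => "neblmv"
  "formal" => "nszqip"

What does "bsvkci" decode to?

tongue

Shifts by position in earth: pos 0: e→m (+8), pos 1: a→e (+4), pos 2: r→z (+8), pos 3: t→x (+4) — repeating every 2. The shifts repeat in a cycle of length 2: positions 0,1,… shift by +8, +4, then the pattern repeats.
Undoing it on bsvkci: b−8=t, s−4=o, v−8=n, k−4=g, c−8=u, i−4=e.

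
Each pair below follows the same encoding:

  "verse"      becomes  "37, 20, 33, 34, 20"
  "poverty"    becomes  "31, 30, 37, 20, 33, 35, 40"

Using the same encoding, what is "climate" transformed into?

v is letter #22 and maps to 37: an offset of 15. Each letter is replaced by its alphabet position (a=1..z=26) + 15.
On climate: c=3→18, l=12→27, i=9→24, m=13→28, a=1→16, t=20→35, e=5→20.

18, 27, 24, 28, 16, 35, 20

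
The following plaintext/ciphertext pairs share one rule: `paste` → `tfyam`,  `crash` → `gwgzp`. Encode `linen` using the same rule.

pntlv

In paste: p→t is +4, a→f is +5, s→y is +6, t→a is +7 — the shift increases by 1 each position. Letter i (0-indexed) is shifted by i+4, so successive shifts are 4, 5, 6, ….
Applying it to linen: l+4=p, i+5=n, n+6=t, e+7=l, n+8=v.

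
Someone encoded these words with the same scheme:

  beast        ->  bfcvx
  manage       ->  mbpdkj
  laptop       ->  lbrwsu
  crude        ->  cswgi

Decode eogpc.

enemy

In beast: b→b is +0, e→f is +1, a→c is +2, s→v is +3 — the shift increases by 1 each position. Letter i (0-indexed) is shifted by i+0, so successive shifts are 0, 1, 2, ….
Decoding eogpc: e−0=e, o−1=n, g−2=e, p−3=m, c−4=y.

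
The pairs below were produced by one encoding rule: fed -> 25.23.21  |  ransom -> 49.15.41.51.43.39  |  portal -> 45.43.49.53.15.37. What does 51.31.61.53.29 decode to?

sixth

f(#6)→25 and e(#5)→23: differences scale by 2, so n = 2·pos + 13. Each letter becomes 2×(its alphabet position, a=1..z=26) + 13.
Undoing it on 51.31.61.53.29: 51→(51−13)÷2=19=s, 31→(31−13)÷2=9=i, 61→(61−13)÷2=24=x, 53→(53−13)÷2=20=t, 29→(29−13)÷2=8=h.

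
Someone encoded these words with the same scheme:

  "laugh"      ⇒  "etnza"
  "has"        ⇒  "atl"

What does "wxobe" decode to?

devil

Compare letters: l→e is +19, a→t is +19, u→n is +19 — a constant shift. This is a Caesar cipher with shift 19.
Undoing it on wxobe: w−19=d, x−19=e, o−19=v, b−19=i, e−19=l.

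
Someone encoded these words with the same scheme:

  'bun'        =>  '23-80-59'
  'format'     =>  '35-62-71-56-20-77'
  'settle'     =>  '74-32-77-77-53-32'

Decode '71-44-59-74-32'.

rinse

b(#2)→23 and u(#21)→80: differences scale by 3, so n = 3·pos + 17. Each letter becomes 3×(its alphabet position, a=1..z=26) + 17.
Undoing it on 71-44-59-74-32: 71→(71−17)÷3=18=r, 44→(44−17)÷3=9=i, 59→(59−17)÷3=14=n, 74→(74−17)÷3=19=s, 32→(32−17)÷3=5=e.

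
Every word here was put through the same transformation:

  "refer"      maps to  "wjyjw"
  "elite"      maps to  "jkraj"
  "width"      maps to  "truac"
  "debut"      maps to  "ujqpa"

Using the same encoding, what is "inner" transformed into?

This is an affine cipher: with a=0,…,z=25, each position x becomes (15x+1) mod 26.
On inner: i(8)→15·8+1≡17=r; n(13)→15·13+1≡14=o; n(13)→15·13+1≡14=o; e(4)→15·4+1≡9=j; r(17)→15·17+1≡22=w (all mod 26).

roojw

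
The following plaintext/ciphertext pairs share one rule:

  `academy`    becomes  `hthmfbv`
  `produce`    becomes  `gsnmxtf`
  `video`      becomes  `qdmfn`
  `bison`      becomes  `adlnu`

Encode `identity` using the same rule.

dmfuedev

a(0)→h(7) and c(2)→t(19) fit y≡19x+7 (mod 26); the inverse of 19 mod 26 is 11. This is an affine cipher: with a=0,…,z=25, each position x becomes (19x+7) mod 26.
Applying it to identity: i(8)→19·8+7≡3=d; d(3)→19·3+7≡12=m; e(4)→19·4+7≡5=f; n(13)→19·13+7≡20=u; t(19)→19·19+7≡4=e; i(8)→19·8+7≡3=d; t(19)→19·19+7≡4=e; y(24)→19·24+7≡21=v (all mod 26).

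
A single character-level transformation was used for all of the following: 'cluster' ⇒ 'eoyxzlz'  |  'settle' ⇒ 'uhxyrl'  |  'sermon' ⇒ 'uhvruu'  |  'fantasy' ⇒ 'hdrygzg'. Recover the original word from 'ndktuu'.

In cluster: c→e is +2, l→o is +3, u→y is +4, s→x is +5 — the shift increases by 1 each position. Letter i (0-indexed) is shifted by i+2, so successive shifts are 2, 3, 4, ….
Reversing it on ndktuu: n−2=l, d−3=a, k−4=g, t−5=o, u−6=o, u−7=n.

lagoon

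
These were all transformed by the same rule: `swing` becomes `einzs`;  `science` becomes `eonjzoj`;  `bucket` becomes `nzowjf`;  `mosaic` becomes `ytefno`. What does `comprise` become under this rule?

The shift depends on letter class: consonant s→e is +12, but vowel i→n is +5. Vowels shift forward by 5 and consonants shift forward by 12.
For comprise: c(cons)+12=o, o(vowel)+5=t, m(cons)+12=y, p(cons)+12=b, r(cons)+12=d, i(vowel)+5=n, s(cons)+12=e, e(vowel)+5=j.

otybdnej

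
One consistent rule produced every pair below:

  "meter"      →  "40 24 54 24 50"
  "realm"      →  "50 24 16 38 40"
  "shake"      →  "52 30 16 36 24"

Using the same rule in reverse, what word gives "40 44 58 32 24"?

movie

m(#13)→40 and e(#5)→24: differences scale by 2, so n = 2·pos + 14. Each letter becomes 2×(its alphabet position, a=1..z=26) + 14.
Reversing it on 40 44 58 32 24: 40→(40−14)÷2=13=m, 44→(44−14)÷2=15=o, 58→(58−14)÷2=22=v, 32→(32−14)÷2=9=i, 24→(24−14)÷2=5=e.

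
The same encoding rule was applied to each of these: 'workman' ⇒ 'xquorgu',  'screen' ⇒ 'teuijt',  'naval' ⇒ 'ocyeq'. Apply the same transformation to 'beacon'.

Each letter shifts forward by (position + 1), i.e. 1, 2, 3, … — the shift grows by one for each successive letter.
Applying it to beacon: b+1=c, e+2=g, a+3=d, c+4=g, o+5=t, n+6=t.

cgdgtt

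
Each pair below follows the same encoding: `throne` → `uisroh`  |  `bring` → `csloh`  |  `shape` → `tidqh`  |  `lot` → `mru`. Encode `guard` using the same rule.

hxdse

The shift depends on letter class: consonant t→u is +1, but vowel o→r is +3. Two shifts are in play — +3 for a/e/i/o/u, +1 for every other letter.
For guard: g(cons)+1=h, u(vowel)+3=x, a(vowel)+3=d, r(cons)+1=s, d(cons)+1=e.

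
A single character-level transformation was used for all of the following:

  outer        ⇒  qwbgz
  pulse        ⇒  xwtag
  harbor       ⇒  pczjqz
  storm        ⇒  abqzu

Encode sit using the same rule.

The shift depends on letter class: consonant t→b is +8, but vowel o→q is +2. Vowels shift forward by 2 and consonants shift forward by 8.
For sit: s(cons)+8=a, i(vowel)+2=k, t(cons)+8=b.

akb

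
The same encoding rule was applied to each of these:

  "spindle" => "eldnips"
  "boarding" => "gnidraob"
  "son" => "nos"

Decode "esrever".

reverse

The output letters match the input read backwards: spindle reversed is eldnips. It's just the letters in reverse order.
Reversing it on esrever: then reverse → reverse.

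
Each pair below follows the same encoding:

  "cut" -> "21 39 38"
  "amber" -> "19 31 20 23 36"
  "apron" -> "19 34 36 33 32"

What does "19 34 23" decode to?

ape

c is letter #3 and maps to 21: an offset of 18. Letters become their 1-based position plus 18 (so a→19, b→20, …).
Reversing it on 19 34 23: 19→(19−18)÷1=1=a, 34→(34−18)÷1=16=p, 23→(23−18)÷1=5=e.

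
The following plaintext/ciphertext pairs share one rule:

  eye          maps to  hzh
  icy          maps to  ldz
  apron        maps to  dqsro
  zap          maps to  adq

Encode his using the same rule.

The shift depends on letter class: consonant y→z is +1, but vowel e→h is +3. The rule splits by letter class: vowels +3, consonants +1.
Applying it to his: h(cons)+1=i, i(vowel)+3=l, s(cons)+1=t.

ilt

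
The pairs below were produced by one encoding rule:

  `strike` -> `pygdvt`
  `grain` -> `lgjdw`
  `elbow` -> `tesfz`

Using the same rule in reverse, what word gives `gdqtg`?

river

Treating letters as 0–25, the rule is x ↦ 9x + 9 (mod 26).
Undoing it on gdqtg: g(6)→3·(6−9)≡17=r; d(3)→3·(3−9)≡8=i; q(16)→3·(16−9)≡21=v; t(19)→3·(19−9)≡4=e; g(6)→3·(6−9)≡17=r (all mod 26).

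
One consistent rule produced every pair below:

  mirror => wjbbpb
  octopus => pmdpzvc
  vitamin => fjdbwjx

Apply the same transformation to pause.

The shift depends on letter class: consonant m→w is +10, but vowel i→j is +1. Two shifts are in play — +1 for a/e/i/o/u, +10 for every other letter.
Applying it to pause: p(cons)+10=z, a(vowel)+1=b, u(vowel)+1=v, s(cons)+10=c, e(vowel)+1=f.

zbvcf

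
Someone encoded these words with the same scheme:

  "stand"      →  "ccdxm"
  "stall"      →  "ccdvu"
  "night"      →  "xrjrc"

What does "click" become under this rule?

Shifts by position in stand: pos 0: s→c (+10), pos 1: t→c (+9), pos 2: a→d (+3), pos 3: n→x (+10), pos 4: d→m (+9) — repeating every 3. The shifts repeat in a cycle of length 3: positions 0,1,… shift by +10, +9, +3, then the pattern repeats.
For click: c+10=m, l+9=u, i+3=l, c+10=m, k+9=t.

mulmt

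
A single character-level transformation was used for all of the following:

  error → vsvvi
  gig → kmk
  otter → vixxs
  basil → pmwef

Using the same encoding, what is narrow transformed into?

The output letters match the input read backwards, each shifted +4: error reversed is rorre. Two steps: reverse the string, then apply a Caesar shift of +4.
On narrow: reverse → worran; then shift: w+4=a, o+4=s, r+4=v, r+4=v, a+4=e, n+4=r.

asvver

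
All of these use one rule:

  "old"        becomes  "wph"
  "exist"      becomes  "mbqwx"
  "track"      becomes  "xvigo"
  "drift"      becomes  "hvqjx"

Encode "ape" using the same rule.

The shift depends on letter class: consonant l→p is +4, but vowel o→w is +8. The rule splits by letter class: vowels +8, consonants +4.
On ape: a(vowel)+8=i, p(cons)+4=t, e(vowel)+8=m.

itm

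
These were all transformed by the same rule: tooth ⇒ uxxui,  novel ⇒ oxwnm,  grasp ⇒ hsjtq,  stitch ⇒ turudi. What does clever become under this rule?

dmnwns

The shift depends on letter class: consonant t→u is +1, but vowel o→x is +9. The rule splits by letter class: vowels +9, consonants +1.
Applying it to clever: c(cons)+1=d, l(cons)+1=m, e(vowel)+9=n, v(cons)+1=w, e(vowel)+9=n, r(cons)+1=s.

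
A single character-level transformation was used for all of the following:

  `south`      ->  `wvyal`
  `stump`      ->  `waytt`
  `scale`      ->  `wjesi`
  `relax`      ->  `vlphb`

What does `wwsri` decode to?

spoke

The shifts repeat in a cycle of length 2: positions 0,1,… shift by +4, +7, then the pattern repeats.
Reversing it on wwsri: w−4=s, w−7=p, s−4=o, r−7=k, i−4=e.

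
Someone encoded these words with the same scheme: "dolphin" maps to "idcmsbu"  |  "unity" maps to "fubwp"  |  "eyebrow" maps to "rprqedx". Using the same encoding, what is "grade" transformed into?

This is an affine cipher: with a=0,…,z=25, each position x becomes (9x+7) mod 26.
For grade: g(6)→9·6+7≡9=j; r(17)→9·17+7≡4=e; a(0)→9·0+7≡7=h; d(3)→9·3+7≡8=i; e(4)→9·4+7≡17=r (all mod 26).

jehir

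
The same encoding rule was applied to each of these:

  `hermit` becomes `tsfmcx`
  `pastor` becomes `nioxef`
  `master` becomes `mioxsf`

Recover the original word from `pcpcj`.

vivid

h(7)→t(19) and e(4)→s(18) fit y≡9x+8 (mod 26); the inverse of 9 mod 26 is 3. Treating letters as 0–25, the rule is x ↦ 9x + 8 (mod 26).
Undoing it on pcpcj: p(15)→3·(15−8)≡21=v; c(2)→3·(2−8)≡8=i; p(15)→3·(15−8)≡21=v; c(2)→3·(2−8)≡8=i; j(9)→3·(9−8)≡3=d (all mod 26).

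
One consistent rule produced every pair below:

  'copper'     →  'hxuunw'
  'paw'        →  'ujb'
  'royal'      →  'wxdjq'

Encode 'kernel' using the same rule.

pnwsnq

The shift depends on letter class: consonant c→h is +5, but vowel o→x is +9. The rule splits by letter class: vowels +9, consonants +5.
On kernel: k(cons)+5=p, e(vowel)+9=n, r(cons)+5=w, n(cons)+5=s, e(vowel)+9=n, l(cons)+5=q.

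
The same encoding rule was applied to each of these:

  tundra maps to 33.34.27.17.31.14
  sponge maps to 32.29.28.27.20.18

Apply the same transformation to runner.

Each letter is replaced by its alphabet position (a=1..z=26) + 13.
Applying it to runner: r=18→31, u=21→34, n=14→27, n=14→27, e=5→18, r=18→31.

31.34.27.27.18.31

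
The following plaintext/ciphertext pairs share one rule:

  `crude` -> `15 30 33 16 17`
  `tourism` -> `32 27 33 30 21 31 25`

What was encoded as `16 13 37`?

day

The number is (letter's place in the alphabet, a=1) + 12.
Reversing it on 16 13 37: 16→(16−12)÷1=4=d, 13→(13−12)÷1=1=a, 37→(37−12)÷1=25=y.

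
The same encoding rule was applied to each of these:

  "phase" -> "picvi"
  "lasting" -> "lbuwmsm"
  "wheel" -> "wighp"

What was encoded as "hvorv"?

In phase: p→p is +0, h→i is +1, a→c is +2, s→v is +3 — the shift increases by 1 each position. The shift increases by 1 at each position, starting from +0: 0, 1, 2, ….
Reversing it on hvorv: h−0=h, v−1=u, o−2=m, r−3=o, v−4=r.

humor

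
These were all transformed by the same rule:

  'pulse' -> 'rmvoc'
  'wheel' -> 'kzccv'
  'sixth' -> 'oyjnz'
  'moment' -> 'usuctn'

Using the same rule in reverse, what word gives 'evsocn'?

p(15)→r(17) and u(20)→m(12) fit y≡25x+6 (mod 26); the inverse of 25 mod 26 is 25. Treating letters as 0–25, the rule is x ↦ 25x + 6 (mod 26).
Reversing it on evsocn: e(4)→25·(4−6)≡2=c; v(21)→25·(21−6)≡11=l; s(18)→25·(18−6)≡14=o; o(14)→25·(14−6)≡18=s; c(2)→25·(2−6)≡4=e; n(13)→25·(13−6)≡19=t (all mod 26).

closet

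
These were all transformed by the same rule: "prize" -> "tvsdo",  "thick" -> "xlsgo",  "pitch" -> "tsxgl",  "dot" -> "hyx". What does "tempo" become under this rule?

The shift depends on letter class: consonant p→t is +4, but vowel i→s is +10. The rule splits by letter class: vowels +10, consonants +4.
Applying it to tempo: t(cons)+4=x, e(vowel)+10=o, m(cons)+4=q, p(cons)+4=t, o(vowel)+10=y.

xoqty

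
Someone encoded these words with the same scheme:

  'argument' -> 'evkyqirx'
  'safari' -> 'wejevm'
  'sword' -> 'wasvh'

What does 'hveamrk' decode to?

drawing

Compare letters: a→e is +4, r→v is +4, g→k is +4 — a constant shift. Each letter is shifted forward by 4 in the alphabet (a Caesar shift of +4).
Reversing it on hveamrk: h−4=d, v−4=r, e−4=a, a−4=w, m−4=i, r−4=n, k−4=g.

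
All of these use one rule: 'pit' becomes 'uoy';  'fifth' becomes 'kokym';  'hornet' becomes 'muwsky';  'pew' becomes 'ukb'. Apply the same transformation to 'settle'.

xkyyqk

The rule splits by letter class: vowels +6, consonants +5.
On settle: s(cons)+5=x, e(vowel)+6=k, t(cons)+5=y, t(cons)+5=y, l(cons)+5=q, e(vowel)+6=k.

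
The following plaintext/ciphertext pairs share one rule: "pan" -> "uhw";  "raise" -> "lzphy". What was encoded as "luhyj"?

The output letters match the input read backwards, each shifted +7: pan reversed is nap. The word is reversed, then every letter is shifted forward by 7.
Undoing it on luhyj: shift back: l−7=e, u−7=n, h−7=a, y−7=r, j−7=c → enarc; then reverse → crane.

crane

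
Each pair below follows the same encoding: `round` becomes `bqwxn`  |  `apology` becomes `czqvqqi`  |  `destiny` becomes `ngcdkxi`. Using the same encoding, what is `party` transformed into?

Vowels shift forward by 2 and consonants shift forward by 10.
On party: p(cons)+10=z, a(vowel)+2=c, r(cons)+10=b, t(cons)+10=d, y(cons)+10=i.

zcbdi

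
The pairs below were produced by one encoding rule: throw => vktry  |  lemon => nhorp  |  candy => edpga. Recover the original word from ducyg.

The shifts repeat in a cycle of length 2: positions 0,1,… shift by +2, +3, then the pattern repeats.
Undoing it on ducyg: d−2=b, u−3=r, c−2=a, y−3=v, g−2=e.

brave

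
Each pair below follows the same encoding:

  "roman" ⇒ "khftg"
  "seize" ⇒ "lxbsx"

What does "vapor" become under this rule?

otihk

Compare letters: r→k is +19, o→h is +19, m→f is +19 — a constant shift. Each letter is shifted forward by 19 in the alphabet (a Caesar shift of +19).
For vapor: v+19=o, a+19=t, p+19=i, o+19=h, r+19=k.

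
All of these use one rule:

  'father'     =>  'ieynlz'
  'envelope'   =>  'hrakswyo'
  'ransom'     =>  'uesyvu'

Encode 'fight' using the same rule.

In father: f→i is +3, a→e is +4, t→y is +5, h→n is +6 — the shift increases by 1 each position. The shift increases by 1 at each position, starting from +3: 3, 4, 5, ….
For fight: f+3=i, i+4=m, g+5=l, h+6=n, t+7=a.

imlna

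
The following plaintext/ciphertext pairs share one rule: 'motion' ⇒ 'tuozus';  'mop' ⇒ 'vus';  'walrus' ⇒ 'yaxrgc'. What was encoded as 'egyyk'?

essay

The output letters match the input read backwards, each shifted +6: motion reversed is noitom. The word is reversed, then every letter is shifted forward by 6.
Reversing it on egyyk: shift back: e−6=y, g−6=a, y−6=s, y−6=s, k−6=e → yasse; then reverse → essay.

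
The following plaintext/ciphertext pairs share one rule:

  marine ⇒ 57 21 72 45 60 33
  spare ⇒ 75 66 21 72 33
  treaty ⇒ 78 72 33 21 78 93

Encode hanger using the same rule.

The formula is n = 3×(alphabet index, a=1) + 18.
On hanger: h=8→42, a=1→21, n=14→60, g=7→39, e=5→33, r=18→72.

42 21 60 39 33 72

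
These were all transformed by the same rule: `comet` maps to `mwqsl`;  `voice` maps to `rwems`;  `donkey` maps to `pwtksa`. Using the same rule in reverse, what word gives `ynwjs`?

c(2)→m(12) and o(14)→w(22) fit y≡3x+6 (mod 26); the inverse of 3 mod 26 is 9. This is an affine cipher: with a=0,…,z=25, each position x becomes (3x+6) mod 26.
Decoding ynwjs: y(24)→9·(24−6)≡6=g; n(13)→9·(13−6)≡11=l; w(22)→9·(22−6)≡14=o; j(9)→9·(9−6)≡1=b; s(18)→9·(18−6)≡4=e (all mod 26).

globe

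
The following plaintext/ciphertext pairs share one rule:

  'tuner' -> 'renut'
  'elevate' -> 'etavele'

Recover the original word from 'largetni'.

The output letters match the input read backwards: tuner reversed is renut. The word is simply reversed.
Decoding largetni: then reverse → integral.

integral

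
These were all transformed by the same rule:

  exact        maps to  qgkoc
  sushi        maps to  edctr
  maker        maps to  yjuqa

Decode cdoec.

Shifts by position in exact: pos 0: e→q (+12), pos 1: x→g (+9), pos 2: a→k (+10), pos 3: c→o (+12), pos 4: t→c (+9) — repeating every 3. It's a Vigenère-style cipher with numeric key [12,9,10]: position i shifts by key[i mod 3].
Decoding cdoec: c−12=q, d−9=u, o−10=e, e−12=s, c−9=t.

quest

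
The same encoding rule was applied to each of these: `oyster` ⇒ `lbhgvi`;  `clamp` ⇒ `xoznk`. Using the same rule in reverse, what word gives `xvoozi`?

cellar

This is the alphabet-reversal cipher (Atbash): a becomes z, b becomes y, etc.
Undoing it on xvoozi: x↔c, v↔e, o↔l, o↔l, z↔a, i↔r.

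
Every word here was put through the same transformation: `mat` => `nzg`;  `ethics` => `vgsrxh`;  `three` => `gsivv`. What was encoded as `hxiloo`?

scroll

Letters are reflected about the middle of the alphabet (position → 25−position): Atbash.
Undoing it on hxiloo: h↔s, x↔c, i↔r, l↔o, o↔l, o↔l.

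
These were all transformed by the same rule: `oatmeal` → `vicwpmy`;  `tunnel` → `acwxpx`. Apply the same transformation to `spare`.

zxjbp

Letter i (0-indexed) is shifted by i+7, so successive shifts are 7, 8, 9, ….
Applying it to spare: s+7=z, p+8=x, a+9=j, r+10=b, e+11=p.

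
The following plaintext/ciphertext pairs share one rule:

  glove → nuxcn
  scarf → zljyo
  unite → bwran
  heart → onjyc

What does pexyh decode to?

ivory

Shifts by position in glove: pos 0: g→n (+7), pos 1: l→u (+9), pos 2: o→x (+9), pos 3: v→c (+7), pos 4: e→n (+9) — repeating every 3. The shifts repeat in a cycle of length 3: positions 0,1,… shift by +7, +9, +9, then the pattern repeats.
Reversing it on pexyh: p−7=i, e−9=v, x−9=o, y−7=r, h−9=y.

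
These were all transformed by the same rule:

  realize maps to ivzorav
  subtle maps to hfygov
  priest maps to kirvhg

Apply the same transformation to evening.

Each pair mirrors across the alphabet (r↔i, e↔v, a↔z): positions sum to 25. This is the alphabet-reversal cipher (Atbash): a becomes z, b becomes y, etc.
Applying it to evening: e↔v, v↔e, e↔v, n↔m, i↔r, n↔m, g↔t.

vevmrmt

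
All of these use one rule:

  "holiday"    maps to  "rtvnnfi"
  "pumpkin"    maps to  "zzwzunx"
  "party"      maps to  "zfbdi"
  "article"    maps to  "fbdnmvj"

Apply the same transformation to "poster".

The shift depends on letter class: consonant h→r is +10, but vowel o→t is +5. The rule splits by letter class: vowels +5, consonants +10.
On poster: p(cons)+10=z, o(vowel)+5=t, s(cons)+10=c, t(cons)+10=d, e(vowel)+5=j, r(cons)+10=b.

ztcdjb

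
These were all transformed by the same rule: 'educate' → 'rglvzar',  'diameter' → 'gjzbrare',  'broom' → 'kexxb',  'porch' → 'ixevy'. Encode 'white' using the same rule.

hyjar

e(4)→r(17) and d(3)→g(6) fit y≡11x+25 (mod 26); the inverse of 11 mod 26 is 19. This is an affine cipher: with a=0,…,z=25, each position x becomes (11x+25) mod 26.
Applying it to white: w(22)→11·22+25≡7=h; h(7)→11·7+25≡24=y; i(8)→11·8+25≡9=j; t(19)→11·19+25≡0=a; e(4)→11·4+25≡17=r (all mod 26).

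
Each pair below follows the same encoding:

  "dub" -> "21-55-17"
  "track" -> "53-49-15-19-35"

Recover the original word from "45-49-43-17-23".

probe

d(#4)→21 and u(#21)→55: differences scale by 2, so n = 2·pos + 13. The formula is n = 2×(alphabet index, a=1) + 13.
Reversing it on 45-49-43-17-23: 45→(45−13)÷2=16=p, 49→(49−13)÷2=18=r, 43→(43−13)÷2=15=o, 17→(17−13)÷2=2=b, 23→(23−13)÷2=5=e.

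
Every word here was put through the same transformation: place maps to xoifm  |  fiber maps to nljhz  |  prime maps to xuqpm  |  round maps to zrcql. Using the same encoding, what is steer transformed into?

Shifts by position in place: pos 0: p→x (+8), pos 1: l→o (+3), pos 2: a→i (+8), pos 3: c→f (+3) — repeating every 2. It's a Vigenère-style cipher with numeric key [8,3]: position i shifts by key[i mod 2].
On steer: s+8=a, t+3=w, e+8=m, e+3=h, r+8=z.

awmhz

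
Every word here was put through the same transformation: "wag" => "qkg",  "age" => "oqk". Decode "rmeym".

couch

The word is reversed, then every letter is shifted forward by 10.
Undoing it on rmeym: shift back: r−10=h, m−10=c, e−10=u, y−10=o, m−10=c → hcuoc; then reverse → couch.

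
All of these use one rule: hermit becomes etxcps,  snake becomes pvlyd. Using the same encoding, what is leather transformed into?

cpselpw

The output letters match the input read backwards, each shifted +11: hermit reversed is timreh. Two steps: reverse the string, then apply a Caesar shift of +11.
For leather: reverse → rehtael; then shift: r+11=c, e+11=p, h+11=s, t+11=e, a+11=l, e+11=p, l+11=w.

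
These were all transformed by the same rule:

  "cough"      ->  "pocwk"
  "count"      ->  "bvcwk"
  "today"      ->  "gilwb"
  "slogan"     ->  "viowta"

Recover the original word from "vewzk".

The word is reversed, then every letter is shifted forward by 8.
Reversing it on vewzk: shift back: v−8=n, e−8=w, w−8=o, z−8=r, k−8=c → nworc; then reverse → crown.

crown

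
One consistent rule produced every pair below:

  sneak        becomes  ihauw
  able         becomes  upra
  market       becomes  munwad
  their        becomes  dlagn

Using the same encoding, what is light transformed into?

s(18)→i(8) and n(13)→h(7) fit y≡21x+20 (mod 26); the inverse of 21 mod 26 is 5. Treating letters as 0–25, the rule is x ↦ 21x + 20 (mod 26).
Applying it to light: l(11)→21·11+20≡17=r; i(8)→21·8+20≡6=g; g(6)→21·6+20≡16=q; h(7)→21·7+20≡11=l; t(19)→21·19+20≡3=d (all mod 26).

rgqld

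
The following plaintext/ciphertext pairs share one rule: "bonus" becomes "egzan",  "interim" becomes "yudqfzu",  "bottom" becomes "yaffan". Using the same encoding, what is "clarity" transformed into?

kfudmxo

The word is reversed, then every letter is shifted forward by 12.
On clarity: reverse → ytiralc; then shift: y+12=k, t+12=f, i+12=u, r+12=d, a+12=m, l+12=x, c+12=o.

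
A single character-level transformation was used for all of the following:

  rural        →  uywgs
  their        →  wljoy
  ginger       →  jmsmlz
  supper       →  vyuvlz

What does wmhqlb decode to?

In rural: r→u is +3, u→y is +4, r→w is +5, a→g is +6 — the shift increases by 1 each position. The shift increases by 1 at each position, starting from +3: 3, 4, 5, ….
Decoding wmhqlb: w−3=t, m−4=i, h−5=c, q−6=k, l−7=e, b−8=t.

ticket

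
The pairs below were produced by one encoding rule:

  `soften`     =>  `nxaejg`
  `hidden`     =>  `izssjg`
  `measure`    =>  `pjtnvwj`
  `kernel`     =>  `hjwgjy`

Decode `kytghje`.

s(18)→n(13) and o(14)→x(23) fit y≡17x+19 (mod 26); the inverse of 17 mod 26 is 23. Each letter's alphabet position (a=0..z=25) is mapped through 17·x+19 mod 26 — an affine cipher.
Decoding kytghje: k(10)→23·(10−19)≡1=b; y(24)→23·(24−19)≡11=l; t(19)→23·(19−19)≡0=a; g(6)→23·(6−19)≡13=n; h(7)→23·(7−19)≡10=k; j(9)→23·(9−19)≡4=e; e(4)→23·(4−19)≡19=t (all mod 26).

blanket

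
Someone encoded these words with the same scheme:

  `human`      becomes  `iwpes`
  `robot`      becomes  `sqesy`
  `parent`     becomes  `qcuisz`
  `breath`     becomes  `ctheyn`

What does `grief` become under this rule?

In human: h→i is +1, u→w is +2, m→p is +3, a→e is +4 — the shift increases by 1 each position. Each letter shifts forward by (position + 1), i.e. 1, 2, 3, … — the shift grows by one for each successive letter.
Applying it to grief: g+1=h, r+2=t, i+3=l, e+4=i, f+5=k.

htlik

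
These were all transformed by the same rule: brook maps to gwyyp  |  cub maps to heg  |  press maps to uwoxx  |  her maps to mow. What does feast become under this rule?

Vowels shift forward by 10 and consonants shift forward by 5.
For feast: f(cons)+5=k, e(vowel)+10=o, a(vowel)+10=k, s(cons)+5=x, t(cons)+5=y.

kokxy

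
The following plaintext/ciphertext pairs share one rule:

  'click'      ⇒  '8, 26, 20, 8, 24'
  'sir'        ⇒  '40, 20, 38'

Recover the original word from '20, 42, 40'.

c(#3)→8 and l(#12)→26: differences scale by 2, so n = 2·pos + 2. Each letter becomes 2×(its alphabet position, a=1..z=26) + 2.
Reversing it on 20, 42, 40: 20→(20−2)÷2=9=i, 42→(42−2)÷2=20=t, 40→(40−2)÷2=19=s.

its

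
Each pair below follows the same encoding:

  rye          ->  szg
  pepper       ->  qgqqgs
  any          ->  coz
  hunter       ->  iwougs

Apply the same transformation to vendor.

Two shifts are in play — +2 for a/e/i/o/u, +1 for every other letter.
On vendor: v(cons)+1=w, e(vowel)+2=g, n(cons)+1=o, d(cons)+1=e, o(vowel)+2=q, r(cons)+1=s.

wgoeqs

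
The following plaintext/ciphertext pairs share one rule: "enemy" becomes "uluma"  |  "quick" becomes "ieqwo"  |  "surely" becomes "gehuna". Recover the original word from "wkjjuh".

e(4)→u(20) and n(13)→l(11) fit y≡25x+24 (mod 26); the inverse of 25 mod 26 is 25. Treating letters as 0–25, the rule is x ↦ 25x + 24 (mod 26).
Undoing it on wkjjuh: w(22)→25·(22−24)≡2=c; k(10)→25·(10−24)≡14=o; j(9)→25·(9−24)≡15=p; j(9)→25·(9−24)≡15=p; u(20)→25·(20−24)≡4=e; h(7)→25·(7−24)≡17=r (all mod 26).

copper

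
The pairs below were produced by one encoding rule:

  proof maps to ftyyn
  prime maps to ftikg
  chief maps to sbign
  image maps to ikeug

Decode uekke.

gamma

This is an affine cipher: with a=0,…,z=25, each position x becomes (7x+4) mod 26.
Undoing it on uekke: u(20)→15·(20−4)≡6=g; e(4)→15·(4−4)≡0=a; k(10)→15·(10−4)≡12=m; k(10)→15·(10−4)≡12=m; e(4)→15·(4−4)≡0=a (all mod 26).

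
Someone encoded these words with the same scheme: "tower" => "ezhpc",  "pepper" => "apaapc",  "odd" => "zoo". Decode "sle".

hat

Every letter moves 11 places later in the alphabet, wrapping around z→a.
Decoding sle: s−11=h, l−11=a, e−11=t.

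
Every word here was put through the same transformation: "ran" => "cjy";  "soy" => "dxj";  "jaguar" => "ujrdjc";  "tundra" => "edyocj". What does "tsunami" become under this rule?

eddyjxr

The shift depends on letter class: consonant r→c is +11, but vowel a→j is +9. Two shifts are in play — +9 for a/e/i/o/u, +11 for every other letter.
On tsunami: t(cons)+11=e, s(cons)+11=d, u(vowel)+9=d, n(cons)+11=y, a(vowel)+9=j, m(cons)+11=x, i(vowel)+9=r.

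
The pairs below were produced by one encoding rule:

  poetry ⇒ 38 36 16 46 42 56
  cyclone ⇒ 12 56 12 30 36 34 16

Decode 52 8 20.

wag

Each letter becomes 2×(its alphabet position, a=1..z=26) + 6.
Undoing it on 52 8 20: 52→(52−6)÷2=23=w, 8→(8−6)÷2=1=a, 20→(20−6)÷2=7=g.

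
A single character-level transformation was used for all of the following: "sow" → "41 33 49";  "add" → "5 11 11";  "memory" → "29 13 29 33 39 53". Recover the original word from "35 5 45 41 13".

s(#19)→41 and o(#15)→33: differences scale by 2, so n = 2·pos + 3. With a=1..z=26, the number is 2·pos + 3.
Undoing it on 35 5 45 41 13: 35→(35−3)÷2=16=p, 5→(5−3)÷2=1=a, 45→(45−3)÷2=21=u, 41→(41−3)÷2=19=s, 13→(13−3)÷2=5=e.

pause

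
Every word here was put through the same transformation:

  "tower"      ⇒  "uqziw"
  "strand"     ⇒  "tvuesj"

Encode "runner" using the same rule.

In tower: t→u is +1, o→q is +2, w→z is +3, e→i is +4 — the shift increases by 1 each position. Letter i (0-indexed) is shifted by i+1, so successive shifts are 1, 2, 3, ….
For runner: r+1=s, u+2=w, n+3=q, n+4=r, e+5=j, r+6=x.

swqrjx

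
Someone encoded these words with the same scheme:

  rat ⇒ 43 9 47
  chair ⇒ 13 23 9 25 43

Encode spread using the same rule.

r(#18)→43 and a(#1)→9: differences scale by 2, so n = 2·pos + 7. With a=1..z=26, the number is 2·pos + 7.
On spread: s=19→45, p=16→39, r=18→43, e=5→17, a=1→9, d=4→15.

45 39 43 17 9 15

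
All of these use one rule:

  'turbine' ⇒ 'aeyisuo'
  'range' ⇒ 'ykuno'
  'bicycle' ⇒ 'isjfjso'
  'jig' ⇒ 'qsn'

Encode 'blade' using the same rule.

Vowels shift forward by 10 and consonants shift forward by 7.
For blade: b(cons)+7=i, l(cons)+7=s, a(vowel)+10=k, d(cons)+7=k, e(vowel)+10=o.

iskko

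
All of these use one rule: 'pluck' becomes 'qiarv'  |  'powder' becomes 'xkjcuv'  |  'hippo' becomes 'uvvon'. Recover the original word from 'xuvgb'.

vapor

The word is reversed, then every letter is shifted forward by 6.
Decoding xuvgb: shift back: x−6=r, u−6=o, v−6=p, g−6=a, b−6=v → ropav; then reverse → vapor.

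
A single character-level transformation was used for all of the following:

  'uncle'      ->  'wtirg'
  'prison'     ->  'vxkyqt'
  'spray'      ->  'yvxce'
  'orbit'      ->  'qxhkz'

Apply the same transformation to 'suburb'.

ywhwxh

The shift depends on letter class: consonant n→t is +6, but vowel u→w is +2. The rule splits by letter class: vowels +2, consonants +6.
Applying it to suburb: s(cons)+6=y, u(vowel)+2=w, b(cons)+6=h, u(vowel)+2=w, r(cons)+6=x, b(cons)+6=h.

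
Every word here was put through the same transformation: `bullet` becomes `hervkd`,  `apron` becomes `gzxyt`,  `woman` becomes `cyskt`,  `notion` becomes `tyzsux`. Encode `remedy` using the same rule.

xosoji

Shifts by position in bullet: pos 0: b→h (+6), pos 1: u→e (+10), pos 2: l→r (+6), pos 3: l→v (+10) — repeating every 2. A repeating key of period 2 is used — shifts +6, +10 over and over.
For remedy: r+6=x, e+10=o, m+6=s, e+10=o, d+6=j, y+10=i.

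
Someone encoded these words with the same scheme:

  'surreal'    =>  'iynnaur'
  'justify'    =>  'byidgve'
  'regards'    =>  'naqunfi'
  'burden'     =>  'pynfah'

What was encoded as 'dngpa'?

tribe

Treating letters as 0–25, the rule is x ↦ 21x + 20 (mod 26).
Decoding dngpa: d(3)→5·(3−20)≡19=t; n(13)→5·(13−20)≡17=r; g(6)→5·(6−20)≡8=i; p(15)→5·(15−20)≡1=b; a(0)→5·(0−20)≡4=e (all mod 26).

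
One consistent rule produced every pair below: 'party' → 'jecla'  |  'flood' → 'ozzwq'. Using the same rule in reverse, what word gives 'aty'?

The output letters match the input read backwards, each shifted +11: party reversed is ytrap. Read the word backwards and shift each letter +11.
Decoding aty: shift back: a−11=p, t−11=i, y−11=n → pin; then reverse → nip.

nip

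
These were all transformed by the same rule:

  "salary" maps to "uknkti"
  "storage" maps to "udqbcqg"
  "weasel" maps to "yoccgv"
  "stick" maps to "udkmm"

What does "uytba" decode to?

Shifts by position in salary: pos 0: s→u (+2), pos 1: a→k (+10), pos 2: l→n (+2), pos 3: a→k (+10) — repeating every 2. It's a Vigenère-style cipher with numeric key [2,10]: position i shifts by key[i mod 2].
Reversing it on uytba: u−2=s, y−10=o, t−2=r, b−10=r, a−2=y.

sorry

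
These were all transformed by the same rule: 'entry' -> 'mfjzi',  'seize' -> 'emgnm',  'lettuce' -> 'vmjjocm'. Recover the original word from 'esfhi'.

sandy

e(4)→m(12) and n(13)→f(5) fit y≡5x+18 (mod 26); the inverse of 5 mod 26 is 21. This is an affine cipher: with a=0,…,z=25, each position x becomes (5x+18) mod 26.
Undoing it on esfhi: e(4)→21·(4−18)≡18=s; s(18)→21·(18−18)≡0=a; f(5)→21·(5−18)≡13=n; h(7)→21·(7−18)≡3=d; i(8)→21·(8−18)≡24=y (all mod 26).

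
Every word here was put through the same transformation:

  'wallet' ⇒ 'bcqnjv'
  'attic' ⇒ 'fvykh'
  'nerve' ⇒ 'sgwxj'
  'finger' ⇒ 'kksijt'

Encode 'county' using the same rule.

hqzpya

Shifts by position in wallet: pos 0: w→b (+5), pos 1: a→c (+2), pos 2: l→q (+5), pos 3: l→n (+2) — repeating every 2. The shifts repeat in a cycle of length 2: positions 0,1,… shift by +5, +2, then the pattern repeats.
On county: c+5=h, o+2=q, u+5=z, n+2=p, t+5=y, y+2=a.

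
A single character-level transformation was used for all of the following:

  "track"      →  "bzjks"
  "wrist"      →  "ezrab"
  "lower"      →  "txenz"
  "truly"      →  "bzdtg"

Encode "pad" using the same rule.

The shift depends on letter class: consonant t→b is +8, but vowel a→j is +9. The rule splits by letter class: vowels +9, consonants +8.
Applying it to pad: p(cons)+8=x, a(vowel)+9=j, d(cons)+8=l.

xjl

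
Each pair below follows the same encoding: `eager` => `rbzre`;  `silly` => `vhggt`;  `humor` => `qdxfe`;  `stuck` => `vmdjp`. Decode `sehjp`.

e(4)→r(17) and a(0)→b(1) fit y≡17x+1 (mod 26); the inverse of 17 mod 26 is 23. Each letter's alphabet position (a=0..z=25) is mapped through 17·x+1 mod 26 — an affine cipher.
Decoding sehjp: s(18)→23·(18−1)≡1=b; e(4)→23·(4−1)≡17=r; h(7)→23·(7−1)≡8=i; j(9)→23·(9−1)≡2=c; p(15)→23·(15−1)≡10=k (all mod 26).

brick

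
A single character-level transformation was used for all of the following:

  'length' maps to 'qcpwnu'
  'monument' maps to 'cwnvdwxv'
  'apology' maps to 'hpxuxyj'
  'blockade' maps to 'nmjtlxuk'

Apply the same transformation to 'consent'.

The word is reversed, then every letter is shifted forward by 9.
Applying it to consent: reverse → tnesnoc; then shift: t+9=c, n+9=w, e+9=n, s+9=b, n+9=w, o+9=x, c+9=l.

cwnbwxl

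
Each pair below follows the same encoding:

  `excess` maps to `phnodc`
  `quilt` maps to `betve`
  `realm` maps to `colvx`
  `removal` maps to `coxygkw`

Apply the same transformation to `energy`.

Shifts by position in excess: pos 0: e→p (+11), pos 1: x→h (+10), pos 2: c→n (+11), pos 3: e→o (+10) — repeating every 2. It's a Vigenère-style cipher with numeric key [11,10]: position i shifts by key[i mod 2].
For energy: e+11=p, n+10=x, e+11=p, r+10=b, g+11=r, y+10=i.

pxpbri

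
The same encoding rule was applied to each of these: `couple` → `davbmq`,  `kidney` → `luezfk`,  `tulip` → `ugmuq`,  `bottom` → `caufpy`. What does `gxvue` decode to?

fluid

Shifts by position in couple: pos 0: c→d (+1), pos 1: o→a (+12), pos 2: u→v (+1), pos 3: p→b (+12) — repeating every 2. The shifts repeat in a cycle of length 2: positions 0,1,… shift by +1, +12, then the pattern repeats.
Reversing it on gxvue: g−1=f, x−12=l, v−1=u, u−12=i, e−1=d.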